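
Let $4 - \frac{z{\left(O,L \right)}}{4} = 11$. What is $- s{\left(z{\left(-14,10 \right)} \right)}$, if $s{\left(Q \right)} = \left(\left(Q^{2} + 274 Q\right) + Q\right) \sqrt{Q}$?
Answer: $13832 i \sqrt{7} \approx 36596.0 i$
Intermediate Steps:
$z{\left(O,L \right)} = -28$ ($z{\left(O,L \right)} = 16 - 44 = -28$)
$s{\left(Q \right)} = \sqrt{Q} \left(Q^{2} + 275 Q\right)$ ($s{\left(Q \right)} = \left(Q^{2} + 275 Q\right) \sqrt{Q} = \sqrt{Q} \left(Q^{2} + 275 Q\right)$)
$- s{\left(z{\left(-14,10 \right)} \right)} = - \left(-28\right)^{\frac{3}{2}} \left(275 - 28\right) = - - 56 i \sqrt{7} \cdot 247 = - \left(-13832\right) i \sqrt{7} = 13832 i \sqrt{7}$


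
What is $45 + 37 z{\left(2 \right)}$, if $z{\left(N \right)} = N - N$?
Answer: $45$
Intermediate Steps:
$z{\left(N \right)} = 0$
$45 + 37 z{\left(2 \right)} = 45 + 37 \cdot 0 = 45 + 0 = 45$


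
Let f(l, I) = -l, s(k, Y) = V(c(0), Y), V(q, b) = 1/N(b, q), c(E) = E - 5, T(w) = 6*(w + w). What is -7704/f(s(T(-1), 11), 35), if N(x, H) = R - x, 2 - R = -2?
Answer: -53928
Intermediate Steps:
R = 4 (R = 2 - 1*(-2) = 2 + 2 = 4)
T(w) = 12*w (T(w) = 6*(2*w) = 12*w)
c(E) = -5 + E
N(x, H) = 4 - x
V(q, b) = 1/(4 - b)
s(k, Y) = -1/(-4 + Y)
-7704/f(s(T(-1), 11), 35) = -7704/((-(-1)/(-4 + 11))) = -7704/((-(-1)/7)) = -7704/((-1*(-⅐))) = -7704/⅐ = -7704*7 = -53928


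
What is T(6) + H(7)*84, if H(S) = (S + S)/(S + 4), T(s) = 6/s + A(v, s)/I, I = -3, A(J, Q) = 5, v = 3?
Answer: 3506/33 ≈ 106.24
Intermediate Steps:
T(s) = -5/3 + 6/s (T(s) = 6/s + 5/(-3) = 6/s + 5*(-1/3) = 6/s - 5/3 = -5/3 + 6/s)
H(S) = 2*S/(4 + S) (H(S) = (2*S)/(4 + S) = 2*S/(4 + S))
T(6) + H(7)*84 = (-5/3 + 6/6) + (2*7/(4 + 7))*84 = (-5/3 + 6*(1/6)) + (2*7/11)*84 = (-5/3 + 1) + (2*7*(1/11))*84 = -2/3 + (14/11)*84 = -2/3 + 1176/11 = 3506/33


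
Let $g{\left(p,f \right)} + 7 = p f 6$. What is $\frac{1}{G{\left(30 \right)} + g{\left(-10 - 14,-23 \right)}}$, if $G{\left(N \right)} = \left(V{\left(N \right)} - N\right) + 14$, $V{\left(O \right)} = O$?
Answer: $\frac{1}{3319} \approx 0.0003013$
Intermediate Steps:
$g{\left(p,f \right)} = -7 + 6 f p$ ($g{\left(p,f \right)} = -7 + p f 6 = -7 + f p 6 = -7 + 6 f p$)
$G{\left(N \right)} = 14$ ($G{\left(N \right)} = \left(N - N\right) + 14 = 0 + 14 = 14$)
$\frac{1}{G{\left(30 \right)} + g{\left(-10 - 14,-23 \right)}} = \frac{1}{14 - \left(7 + 138 \left(-10 - 14\right)\right)} = \frac{1}{14 - \left(7 + 138 \left(-24\right)\right)} = \frac{1}{14 + \left(-7 + 3312\right)} = \frac{1}{14 + 3305} = \frac{1}{3319}$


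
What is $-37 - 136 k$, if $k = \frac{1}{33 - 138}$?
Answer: $- \frac{3749}{105} \approx -35.705$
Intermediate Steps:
$k = - \frac{1}{105}$ ($k = \frac{1}{-105} = - \frac{1}{105} \approx -0.0095238$)
$-37 - 136 k = -37 - - \frac{136}{105} = -37 + \frac{136}{105} = - \frac{3749}{105}$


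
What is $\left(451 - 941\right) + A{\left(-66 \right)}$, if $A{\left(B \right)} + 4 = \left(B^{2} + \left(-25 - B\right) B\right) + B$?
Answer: $1090$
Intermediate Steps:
$A{\left(B \right)} = -4 + B + B^{2} + B \left(-25 - B\right)$ ($A{\left(B \right)} = -4 + \left(\left(B^{2} + \left(-25 - B\right) B\right) + B\right) = -4 + \left(\left(B^{2} + B \left(-25 - B\right)\right) + B\right) = -4 + \left(B + B^{2} + B \left(-25 - B\right)\right) = -4 + B + B^{2} + B \left(-25 - B\right)$)
$\left(451 - 941\right) + A{\left(-66 \right)} = \left(451 - 941\right) - -1580 = \left(451 - 941\right) + \left(-4 + 1584\right) = -490 + 1580 = 1090$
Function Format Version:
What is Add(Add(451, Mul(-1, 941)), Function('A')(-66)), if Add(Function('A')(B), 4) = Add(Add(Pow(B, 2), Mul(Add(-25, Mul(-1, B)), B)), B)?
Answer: 1090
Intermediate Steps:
Function('A')(B) = Add(-4, B, Pow(B, 2), Mul(B, Add(-25, Mul(-1, B)))) (Function('A')(B) = Add(-4, Add(Add(Pow(B, 2), Mul(Add(-25, Mul(-1, B)), B)), B)) = Add(-4, Add(Add(Pow(B, 2), Mul(B, Add(-25, Mul(-1, B)))), B)) = Add(-4, Add(B, Pow(B, 2), Mul(B, Add(-25, Mul(-1, B))))) = Add(-4, B, Pow(B, 2), Mul(B, Add(-25, Mul(-1, B)))))
Add(Add(451, Mul(-1, 941)), Function('A')(-66)) = Add(Add(451, Mul(-1, 941)), Add(-4, Mul(-24, -66))) = Add(Add(451, -941), Add(-4, 1584)) = Add(-490, 1580) = 1090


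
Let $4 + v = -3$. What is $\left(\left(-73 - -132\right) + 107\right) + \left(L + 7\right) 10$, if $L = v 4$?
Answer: $-44$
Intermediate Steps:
$v = -7$ ($v = -4 - 3 = -7$)
$L = -28$ ($L = \left(-7\right) 4 = -28$)
$\left(\left(-73 - -132\right) + 107\right) + \left(L + 7\right) 10 = \left(\left(-73 - -132\right) + 107\right) + \left(-28 + 7\right) 10 = \left(\left(-73 + 132\right) + 107\right) - 210 = \left(59 + 107\right) - 210 = 166 - 210 = -44$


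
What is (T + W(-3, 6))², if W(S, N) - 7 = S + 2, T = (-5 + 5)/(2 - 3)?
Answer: 36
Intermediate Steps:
T = 0 (T = 0/(-1) = 0*(-1) = 0)
W(S, N) = 9 + S (W(S, N) = 7 + (S + 2) = 7 + (2 + S) = 9 + S)
(T + W(-3, 6))² = (0 + (9 - 3))² = (0 + 6)² = 6² = 36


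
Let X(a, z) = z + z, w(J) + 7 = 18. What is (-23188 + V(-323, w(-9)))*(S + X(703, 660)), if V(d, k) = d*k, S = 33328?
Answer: -926522168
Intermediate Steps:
w(J) = 11 (w(J) = -7 + 18 = 11)
X(a, z) = 2*z
(-23188 + V(-323, w(-9)))*(S + X(703, 660)) = (-23188 - 323*11)*(33328 + 2*660) = (-23188 - 3553)*(33328 + 1320) = -26741*34648 = -926522168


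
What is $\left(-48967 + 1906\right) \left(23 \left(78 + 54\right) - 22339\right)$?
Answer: $908418483$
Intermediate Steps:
$\left(-48967 + 1906\right) \left(23 \left(78 + 54\right) - 22339\right) = - 47061 \left(23 \cdot 132 - 22339\right) = - 47061 \left(3036 - 22339\right) = \left(-47061\right) \left(-19303\right) = 908418483$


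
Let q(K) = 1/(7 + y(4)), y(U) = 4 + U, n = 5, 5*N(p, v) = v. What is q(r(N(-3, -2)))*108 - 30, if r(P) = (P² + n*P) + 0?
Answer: -114/5 ≈ -22.800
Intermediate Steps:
N(p, v) = v/5
r(P) = P² + 5*P (r(P) = (P² + 5*P) + 0 = P² + 5*P)
q(K) = 1/15 (q(K) = 1/(7 + (4 + 4)) = 1/(7 + 8) = 1/15)
q(r(N(-3, -2)))*108 - 30 = (1/15)*108 - 30 = 36/5 - 30 = -114/5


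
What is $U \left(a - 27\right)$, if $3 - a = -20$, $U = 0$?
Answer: $0$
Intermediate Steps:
$a = 23$ ($a = 3 - -20 = 3 + 20 = 23$)
$U \left(a - 27\right) = 0 \left(23 - 27\right) = 0 \left(-4\right) = 0$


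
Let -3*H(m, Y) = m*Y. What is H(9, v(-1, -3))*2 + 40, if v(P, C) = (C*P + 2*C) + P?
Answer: 64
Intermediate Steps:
v(P, C) = P + 2*C + C*P (v(P, C) = (2*C + C*P) + P = P + 2*C + C*P)
H(m, Y) = -Y*m/3 (H(m, Y) = -m*Y/3 = -Y*m/3)
H(9, v(-1, -3))*2 + 40 = -⅓*(-1 + 2*(-3) - 3*(-1))*9*2 + 40 = -⅓*(-1 - 6 + 3)*9*2 + 40 = -⅓*(-4)*9*2 + 40 = 12*2 + 40 = 24 + 40 = 64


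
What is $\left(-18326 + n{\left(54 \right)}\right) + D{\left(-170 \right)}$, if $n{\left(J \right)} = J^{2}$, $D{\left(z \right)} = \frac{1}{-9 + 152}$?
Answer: $- \frac{2203629}{143} \approx -15410.0$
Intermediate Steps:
$D{\left(z \right)} = \frac{1}{143}$
$\left(-18326 + n{\left(54 \right)}\right) + D{\left(-170 \right)} = \left(-18326 + 54^{2}\right) + \frac{1}{143} = \left(-18326 + 2916\right) + \frac{1}{143} = -15410 + \frac{1}{143} = - \frac{2203629}{143}$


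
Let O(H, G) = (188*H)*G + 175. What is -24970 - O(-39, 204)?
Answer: 1470583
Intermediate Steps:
O(H, G) = 175 + 188*G*H (O(H, G) = 188*G*H + 175 = 175 + 188*G*H)
-24970 - O(-39, 204) = -24970 - (175 + 188*204*(-39)) = -24970 - (175 - 1495728) = -24970 - 1*(-1495553) = -24970 + 1495553 = 1470583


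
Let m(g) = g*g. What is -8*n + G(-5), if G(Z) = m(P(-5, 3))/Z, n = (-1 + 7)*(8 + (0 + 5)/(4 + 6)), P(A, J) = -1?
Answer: -2041/5 ≈ -408.20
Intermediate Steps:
n = 51 (n = 6*(8 + 5/10) = 6*(8 + 5*(⅒)) = 6*(8 + ½) = 6*(17/2) = 51)
m(g) = g²
G(Z) = 1/Z (G(Z) = (-1)²/Z = 1/Z)
-8*n + G(-5) = -8*51 + 1/(-5) = -408 - ⅕ = -2041/5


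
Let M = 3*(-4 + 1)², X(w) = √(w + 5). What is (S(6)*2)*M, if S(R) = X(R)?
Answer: 54*√11 ≈ 179.10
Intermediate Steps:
X(w) = √(5 + w)
S(R) = √(5 + R)
M = 27 (M = 3*(-3)² = 3*9 = 27)
(S(6)*2)*M = (√(5 + 6)*2)*27 = (√11*2)*27 = (2*√11)*27 = 54*√11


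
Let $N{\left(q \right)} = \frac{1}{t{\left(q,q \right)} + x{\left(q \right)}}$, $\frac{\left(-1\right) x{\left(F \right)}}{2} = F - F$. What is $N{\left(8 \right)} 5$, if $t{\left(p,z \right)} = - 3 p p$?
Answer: $- \frac{5}{192} \approx -0.026042$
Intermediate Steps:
$x{\left(F \right)} = 0$ ($x{\left(F \right)} = - 2 \left(F - F\right) = \left(-2\right) 0 = 0$)
$t{\left(p,z \right)} = - 3 p^{2}$
$N{\left(q \right)} = - \frac{1}{3 q^{2}}$ ($N{\left(q \right)} = \frac{1}{- 3 q^{2} + 0} = \frac{1}{\left(-3\right) q^{2}} = - \frac{1}{3 q^{2}}$)
$N{\left(8 \right)} 5 = - \frac{1}{3 \cdot 64} \cdot 5 = \left(- \frac{1}{3}\right) \frac{1}{64} \cdot 5 = \left(- \frac{1}{192}\right) 5 = - \frac{5}{192}$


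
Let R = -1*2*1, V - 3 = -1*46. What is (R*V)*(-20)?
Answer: -1720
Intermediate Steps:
V = -43 (V = 3 - 1*46 = 3 - 46 = -43)
R = -2 (R = -2*1 = -2)
(R*V)*(-20) = -2*(-43)*(-20) = 86*(-20) = -1720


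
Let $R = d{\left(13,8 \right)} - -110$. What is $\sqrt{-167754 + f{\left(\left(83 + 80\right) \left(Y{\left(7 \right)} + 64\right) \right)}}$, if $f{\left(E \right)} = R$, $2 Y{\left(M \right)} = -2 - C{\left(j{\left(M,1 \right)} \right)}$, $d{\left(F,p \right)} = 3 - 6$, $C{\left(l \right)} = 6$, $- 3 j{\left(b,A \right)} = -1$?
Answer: $i \sqrt{167647} \approx 409.45 i$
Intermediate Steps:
$j{\left(b,A \right)} = \frac{1}{3}$ ($j{\left(b,A \right)} = \left(- \frac{1}{3}\right) \left(-1\right) = \frac{1}{3}$)
$d{\left(F,p \right)} = -3$ ($d{\left(F,p \right)} = 3 - 6 = -3$)
$Y{\left(M \right)} = -4$ ($Y{\left(M \right)} = \frac{-2 - 6}{2} = \frac{1}{2} \left(-8\right) = -4$)
$R = 107$ ($R = -3 - -110 = -3 + 110 = 107$)
$f{\left(E \right)} = 107$
$\sqrt{-167754 + f{\left(\left(83 + 80\right) \left(Y{\left(7 \right)} + 64\right) \right)}} = \sqrt{-167754 + 107} = \sqrt{-167647} = i \sqrt{167647}$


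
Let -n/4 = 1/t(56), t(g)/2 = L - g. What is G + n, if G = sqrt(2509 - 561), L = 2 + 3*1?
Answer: 2/51 + 2*sqrt(487) ≈ 44.175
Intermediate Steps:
L = 5 (L = 2 + 3 = 5)
t(g) = 10 - 2*g (t(g) = 2*(5 - g) = 10 - 2*g)
n = 2/51 (n = -4/(10 - 2*56) = -4/(10 - 112) = -4/(-102) = -4*(-1/102) = 2/51 ≈ 0.039216)
G = 2*sqrt(487) (G = sqrt(1948) = 2*sqrt(487) ≈ 44.136)
G + n = 2*sqrt(487) + 2/51 = 2/51 + 2*sqrt(487)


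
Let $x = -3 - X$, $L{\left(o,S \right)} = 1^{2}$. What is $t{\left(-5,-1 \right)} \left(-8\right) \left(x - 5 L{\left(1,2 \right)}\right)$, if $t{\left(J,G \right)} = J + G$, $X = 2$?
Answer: $-480$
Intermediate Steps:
$t{\left(J,G \right)} = G + J$
$L{\left(o,S \right)} = 1$
$x = -5$ ($x = -3 - 2 = -5$)
$t{\left(-5,-1 \right)} \left(-8\right) \left(x - 5 L{\left(1,2 \right)}\right) = \left(-1 - 5\right) \left(-8\right) \left(-5 - 5\right) = \left(-6\right) \left(-8\right) \left(-5 - 5\right) = 48 \left(-10\right) = -480$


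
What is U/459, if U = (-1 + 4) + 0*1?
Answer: 1/153 ≈ 0.0065359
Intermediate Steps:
U = 3 (U = 3 + 0 = 3)
U/459 = 3/459 = (1/459)*3 = 1/153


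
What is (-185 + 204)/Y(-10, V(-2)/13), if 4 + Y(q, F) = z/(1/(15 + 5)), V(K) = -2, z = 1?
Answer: 19/16 ≈ 1.1875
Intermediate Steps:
Y(q, F) = 16 (Y(q, F) = -4 + 1/1/(15 + 5) = -4 + 1/1/20 = -4 + 1/(1/20) = -4 + 1*20 = -4 + 20 = 16)
(-185 + 204)/Y(-10, V(-2)/13) = (-185 + 204)/16 = 19*(1/16) = 19/16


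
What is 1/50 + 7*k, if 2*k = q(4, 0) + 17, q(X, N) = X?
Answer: 1838/25 ≈ 73.520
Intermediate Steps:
k = 21/2 (k = (4 + 17)/2 = (1/2)*21 = 21/2 ≈ 10.500)
1/50 + 7*k = 1/50 + 7*(21/2) = 1/50 + 147/2 = 1838/25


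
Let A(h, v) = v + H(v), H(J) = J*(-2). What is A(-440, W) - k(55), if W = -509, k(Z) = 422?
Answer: 87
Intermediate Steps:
H(J) = -2*J
A(h, v) = -v (A(h, v) = v - 2*v = -v)
A(-440, W) - k(55) = -1*(-509) - 1*422 = 509 - 422 = 87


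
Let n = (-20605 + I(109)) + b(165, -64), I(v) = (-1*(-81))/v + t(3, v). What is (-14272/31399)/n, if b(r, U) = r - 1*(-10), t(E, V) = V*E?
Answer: 777824/34399896627 ≈ 2.2611e-5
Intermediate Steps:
t(E, V) = E*V
b(r, U) = 10 + r (b(r, U) = r + 10 = 10 + r)
I(v) = 3*v + 81/v (I(v) = (-1*(-81))/v + 3*v = 81/v + 3*v = 3*v + 81/v)
n = -2191146/109 (n = (-20605 + (3*109 + 81/109)) + (10 + 165) = (-20605 + (327 + 81*(1/109))) + 175 = (-20605 + (327 + 81/109)) + 175 = (-20605 + 35724/109) + 175 = -2210221/109 + 175 = -2191146/109 ≈ -20102.)
(-14272/31399)/n = (-14272/31399)/(-2191146/109) = -14272*1/31399*(-109/2191146) = -14272/31399*(-109/2191146) = 777824/34399896627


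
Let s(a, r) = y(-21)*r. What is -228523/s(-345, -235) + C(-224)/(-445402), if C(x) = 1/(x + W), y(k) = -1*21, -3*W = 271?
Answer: -95982878960173/2072769514410 ≈ -46.307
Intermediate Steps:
W = -271/3 (W = -⅓*271 = -271/3 ≈ -90.333)
y(k) = -21
C(x) = 1/(-271/3 + x) (C(x) = 1/(x - 271/3) = 1/(-271/3 + x))
s(a, r) = -21*r
-228523/s(-345, -235) + C(-224)/(-445402) = -228523/((-21*(-235))) + (3/(-271 + 3*(-224)))/(-445402) = -228523/4935 + (3/(-271 - 672))*(-1/445402) = -228523*1/4935 + (3/(-943))*(-1/445402) = -228523/4935 + (3*(-1/943))*(-1/445402) = -228523/4935 - 3/943*(-1/445402) = -228523/4935 + 3/420014086 = -95982878960173/2072769514410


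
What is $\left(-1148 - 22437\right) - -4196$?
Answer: $-19389$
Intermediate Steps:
$\left(-1148 - 22437\right) - -4196 = -23585 + \left(4260 - 64\right) = -23585 + 4196 = -19389$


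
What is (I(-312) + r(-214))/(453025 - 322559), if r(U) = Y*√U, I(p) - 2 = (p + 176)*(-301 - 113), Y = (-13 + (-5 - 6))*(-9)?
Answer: 28153/65233 + 108*I*√214/65233 ≈ 0.43158 + 0.024219*I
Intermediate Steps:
Y = 216 (Y = (-13 - 11)*(-9) = -24*(-9) = 216)
I(p) = -72862 - 414*p (I(p) = 2 + (p + 176)*(-301 - 113) = 2 + (176 + p)*(-414) = 2 + (-72864 - 414*p) = -72862 - 414*p)
r(U) = 216*√U
(I(-312) + r(-214))/(453025 - 322559) = ((-72862 - 414*(-312)) + 216*√(-214))/(453025 - 322559) = ((-72862 + 129168) + 216*(I*√214))/130466 = (56306 + 216*I*√214)*(1/130466) = 28153/65233 + 108*I*√214/65233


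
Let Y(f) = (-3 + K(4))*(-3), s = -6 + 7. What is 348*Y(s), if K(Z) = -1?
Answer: 4176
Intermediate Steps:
s = 1
Y(f) = 12 (Y(f) = (-3 - 1)*(-3) = -4*(-3) = 12)
348*Y(s) = 348*12 = 4176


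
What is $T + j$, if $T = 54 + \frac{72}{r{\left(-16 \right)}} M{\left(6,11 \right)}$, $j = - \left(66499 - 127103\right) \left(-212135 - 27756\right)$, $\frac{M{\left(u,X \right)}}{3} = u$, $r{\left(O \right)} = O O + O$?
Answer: $- \frac{72691770523}{5} \approx -1.4538 \cdot 10^{10}$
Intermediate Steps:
$r{\left(O \right)} = O + O^{2}$ ($r{\left(O \right)} = O^{2} + O = O + O^{2}$)
$M{\left(u,X \right)} = 3 u$
$j = -14538354164$ ($j = - \left(-60604\right) \left(-239891\right) = \left(-1\right) 14538354164 = -14538354164$)
$T = \frac{297}{5}$ ($T = 54 + \frac{72}{\left(-16\right) \left(1 - 16\right)} 3 \cdot 6 = 54 + \frac{72}{\left(-16\right) \left(-15\right)} 18 = 54 + \frac{72}{240} \cdot 18 = 54 + 72 \cdot \frac{1}{240} \cdot 18 = 54 + \frac{3}{10} \cdot 18 = 54 + \frac{27}{5} = \frac{297}{5} \approx 59.4$)
$T + j = \frac{297}{5} - 14538354164 = - \frac{72691770523}{5}$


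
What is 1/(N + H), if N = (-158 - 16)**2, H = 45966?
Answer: 1/76242 ≈ 1.3116e-5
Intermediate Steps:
N = 30276 (N = (-174)**2 = 30276)
1/(N + H) = 1/(30276 + 45966) = 1/76242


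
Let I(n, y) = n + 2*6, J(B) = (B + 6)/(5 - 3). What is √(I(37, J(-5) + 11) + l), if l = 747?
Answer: 2*√199 ≈ 28.213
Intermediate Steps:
J(B) = 3 + B/2 (J(B) = (6 + B)/2 = (6 + B)*(½) = 3 + B/2)
I(n, y) = 12 + n (I(n, y) = n + 12 = 12 + n)
√(I(37, J(-5) + 11) + l) = √((12 + 37) + 747) = √(49 + 747) = √796 = 2*√199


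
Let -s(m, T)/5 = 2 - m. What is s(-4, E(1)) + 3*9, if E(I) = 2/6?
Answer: -3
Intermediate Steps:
E(I) = 1/3 (E(I) = 2*(1/6) = 1/3)
s(m, T) = -10 + 5*m (s(m, T) = -5*(2 - m) = -10 + 5*m)
s(-4, E(1)) + 3*9 = (-10 + 5*(-4)) + 3*9 = (-10 - 20) + 27 = -30 + 27 = -3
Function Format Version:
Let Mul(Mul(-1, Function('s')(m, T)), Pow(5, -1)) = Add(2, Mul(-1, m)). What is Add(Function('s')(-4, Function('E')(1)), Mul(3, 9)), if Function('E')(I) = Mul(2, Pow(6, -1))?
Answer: -3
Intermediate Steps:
Function('E')(I) = Rational(1, 3) (Function('E')(I) = Mul(2, Rational(1, 6)) = Rational(1, 3))
Function('s')(m, T) = Add(-10, Mul(5, m)) (Function('s')(m, T) = Mul(-5, Add(2, Mul(-1, m))) = Add(-10, Mul(5, m)))
Add(Function('s')(-4, Function('E')(1)), Mul(3, 9)) = Add(Add(-10, Mul(5, -4)), Mul(3, 9)) = Add(Add(-10, -20), 27) = Add(-30, 27) = -3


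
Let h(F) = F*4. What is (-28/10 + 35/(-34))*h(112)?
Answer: -145824/85 ≈ -1715.6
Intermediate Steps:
h(F) = 4*F
(-28/10 + 35/(-34))*h(112) = (-28/10 + 35/(-34))*(4*112) = (-28*⅒ + 35*(-1/34))*448 = (-14/5 - 35/34)*448 = -651/170*448 = -145824/85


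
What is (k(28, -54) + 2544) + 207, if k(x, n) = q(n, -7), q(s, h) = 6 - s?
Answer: 2811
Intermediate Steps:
k(x, n) = 6 - n
(k(28, -54) + 2544) + 207 = ((6 - 1*(-54)) + 2544) + 207 = ((6 + 54) + 2544) + 207 = (60 + 2544) + 207 = 2604 + 207 = 2811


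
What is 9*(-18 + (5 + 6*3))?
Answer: 45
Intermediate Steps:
9*(-18 + (5 + 6*3)) = 9*(-18 + (5 + 18)) = 9*(-18 + 23) = 9*5 = 45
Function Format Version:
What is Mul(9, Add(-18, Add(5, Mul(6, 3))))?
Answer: 45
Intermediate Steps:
Mul(9, Add(-18, Add(5, Mul(6, 3)))) = Mul(9, Add(-18, Add(5, 18))) = Mul(9, Add(-18, 23)) = Mul(9, 5) = 45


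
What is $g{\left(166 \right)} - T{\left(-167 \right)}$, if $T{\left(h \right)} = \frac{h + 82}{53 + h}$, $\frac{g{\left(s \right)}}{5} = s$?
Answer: $\frac{94535}{114} \approx 829.25$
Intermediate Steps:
$g{\left(s \right)} = 5 s$
$T{\left(h \right)} = \frac{82 + h}{53 + h}$
$g{\left(166 \right)} - T{\left(-167 \right)} = 5 \cdot 166 - \frac{82 - 167}{53 - 167} = 830 - \frac{1}{-114} \left(-85\right) = 830 - \left(- \frac{1}{114}\right) \left(-85\right) = 830 - \frac{85}{114} = \frac{94535}{114}$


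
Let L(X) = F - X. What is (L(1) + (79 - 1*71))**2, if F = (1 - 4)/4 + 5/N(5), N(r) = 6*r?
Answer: 5929/144 ≈ 41.174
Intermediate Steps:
F = -7/12 (F = (1 - 4)/4 + 5/((6*5)) = -3*1/4 + 5/30 = -3/4 + 5*(1/30) = -3/4 + 1/6 = -7/12 ≈ -0.58333)
L(X) = -7/12 - X
(L(1) + (79 - 1*71))**2 = ((-7/12 - 1*1) + (79 - 1*71))**2 = ((-7/12 - 1) + (79 - 71))**2 = (-19/12 + 8)**2 = (77/12)**2 = 5929/144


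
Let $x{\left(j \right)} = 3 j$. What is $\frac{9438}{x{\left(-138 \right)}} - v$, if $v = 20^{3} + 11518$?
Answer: $- \frac{1348315}{69} \approx -19541.0$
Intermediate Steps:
$v = 19518$ ($v = 8000 + 11518 = 19518$)
$\frac{9438}{x{\left(-138 \right)}} - v = \frac{9438}{3 \left(-138\right)} - 19518 = \frac{9438}{-414} - 19518 = 9438 \left(- \frac{1}{414}\right) - 19518 = - \frac{1573}{69} - 19518 = - \frac{1348315}{69}$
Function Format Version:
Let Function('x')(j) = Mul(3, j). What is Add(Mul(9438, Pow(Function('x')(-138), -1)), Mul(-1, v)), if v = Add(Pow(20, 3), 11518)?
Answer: Rational(-1348315, 69) ≈ -19541.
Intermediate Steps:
v = 19518 (v = Add(8000, 11518) = 19518)
Add(Mul(9438, Pow(Function('x')(-138), -1)), Mul(-1, v)) = Add(Mul(9438, Pow(Mul(3, -138), -1)), Mul(-1, 19518)) = Add(Mul(9438, Pow(-414, -1)), -19518) = Add(Mul(9438, Rational(-1, 414)), -19518) = Add(Rational(-1573, 69), -19518) = Rational(-1348315, 69)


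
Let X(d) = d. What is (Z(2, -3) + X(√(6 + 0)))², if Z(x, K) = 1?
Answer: (1 + √6)² ≈ 11.899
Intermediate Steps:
(Z(2, -3) + X(√(6 + 0)))² = (1 + √(6 + 0))² = (1 + √6)²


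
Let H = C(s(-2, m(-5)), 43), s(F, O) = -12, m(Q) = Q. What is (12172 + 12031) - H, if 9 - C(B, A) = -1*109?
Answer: 24085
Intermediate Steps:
C(B, A) = 118 (C(B, A) = 9 - (-1)*109 = 9 - 1*(-109) = 9 + 109 = 118)
H = 118
(12172 + 12031) - H = (12172 + 12031) - 1*118 = 24203 - 118 = 24085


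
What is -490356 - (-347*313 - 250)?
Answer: -381495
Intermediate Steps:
-490356 - (-347*313 - 250) = -490356 - (-108611 - 250) = -490356 - 1*(-108861) = -490356 + 108861 = -381495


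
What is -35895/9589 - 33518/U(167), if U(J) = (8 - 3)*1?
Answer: -321583577/47945 ≈ -6707.3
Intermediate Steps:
U(J) = 5 (U(J) = 5*1 = 5)
-35895/9589 - 33518/U(167) = -35895/9589 - 33518/5 = -321583577/47945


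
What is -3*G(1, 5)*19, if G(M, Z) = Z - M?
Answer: -228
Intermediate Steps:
-3*G(1, 5)*19 = -3*(5 - 1*1)*19 = -3*(5 - 1)*19 = -3*4*19 = -12*19 = -228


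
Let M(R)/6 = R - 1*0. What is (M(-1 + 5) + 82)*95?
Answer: 10070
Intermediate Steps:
M(R) = 6*R (M(R) = 6*(R - 1*0) = 6*(R + 0) = 6*R)
(M(-1 + 5) + 82)*95 = (6*(-1 + 5) + 82)*95 = (6*4 + 82)*95 = (24 + 82)*95 = 106*95 = 10070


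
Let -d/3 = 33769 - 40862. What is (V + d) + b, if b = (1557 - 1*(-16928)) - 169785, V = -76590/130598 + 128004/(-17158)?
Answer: -72842287731944/560200121 ≈ -1.3003e+5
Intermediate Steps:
d = 21279 (d = -3*(33769 - 40862) = -3*(-7093) = 21279)
V = -4507799403/560200121 (V = -76590*1/130598 + 128004*(-1/17158) = -38295/65299 - 64002/8579 = -4507799403/560200121 ≈ -8.0468)
b = -151300 (b = (1557 + 16928) - 169785 = 18485 - 169785 = -151300)
(V + d) + b = (-4507799403/560200121 + 21279) - 151300 = 11915990575356/560200121 - 151300 = -72842287731944/560200121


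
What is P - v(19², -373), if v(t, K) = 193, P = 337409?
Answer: 337216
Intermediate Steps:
P - v(19², -373) = 337409 - 1*193 = 337409 - 193 = 337216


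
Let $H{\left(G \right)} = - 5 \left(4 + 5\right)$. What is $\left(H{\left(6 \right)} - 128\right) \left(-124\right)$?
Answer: $21452$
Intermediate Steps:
$H{\left(G \right)} = -45$ ($H{\left(G \right)} = \left(-5\right) 9 = -45$)
$\left(H{\left(6 \right)} - 128\right) \left(-124\right) = \left(-45 - 128\right) \left(-124\right) = \left(-173\right) \left(-124\right) = 21452$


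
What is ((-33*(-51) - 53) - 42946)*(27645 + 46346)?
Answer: -3057012156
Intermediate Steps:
((-33*(-51) - 53) - 42946)*(27645 + 46346) = ((1683 - 53) - 42946)*73991 = (1630 - 42946)*73991 = -41316*73991 = -3057012156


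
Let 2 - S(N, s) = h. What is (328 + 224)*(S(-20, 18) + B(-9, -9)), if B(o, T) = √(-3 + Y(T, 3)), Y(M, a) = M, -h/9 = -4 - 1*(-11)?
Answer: 35880 + 1104*I*√3 ≈ 35880.0 + 1912.2*I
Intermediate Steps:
h = -63 (h = -9*(-4 - 1*(-11)) = -9*(-4 + 11) = -9*7 = -63)
S(N, s) = 65 (S(N, s) = 2 - 1*(-63) = 2 + 63 = 65)
B(o, T) = √(-3 + T)
(328 + 224)*(S(-20, 18) + B(-9, -9)) = (328 + 224)*(65 + √(-3 - 9)) = 552*(65 + √(-12)) = 552*(65 + 2*I*√3) = 35880 + 1104*I*√3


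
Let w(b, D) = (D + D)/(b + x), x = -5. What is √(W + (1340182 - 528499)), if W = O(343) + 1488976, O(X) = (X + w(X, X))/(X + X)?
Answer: 8*√6075179/13 ≈ 1516.8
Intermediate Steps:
w(b, D) = 2*D/(-5 + b) (w(b, D) = (D + D)/(b - 5) = (2*D)/(-5 + b) = 2*D/(-5 + b))
O(X) = (X + 2*X/(-5 + X))/(2*X) (O(X) = (X + 2*X/(-5 + X))/(X + X) = (X + 2*X/(-5 + X))/((2*X)) = (X + 2*X/(-5 + X))*(1/(2*X)) = (X + 2*X/(-5 + X))/(2*X))
W = 251637029/169 (W = (-3 + 343)/(2*(-5 + 343)) + 1488976 = (½)*340/338 + 1488976 = (½)*(1/338)*340 + 1488976 = 85/169 + 1488976 = 251637029/169 ≈ 1.4890e+6)
√(W + (1340182 - 528499)) = √(251637029/169 + (1340182 - 528499)) = √(251637029/169 + 811683) = √(388811456/169) = 8*√6075179/13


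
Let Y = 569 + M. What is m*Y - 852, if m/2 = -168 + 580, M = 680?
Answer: 1028324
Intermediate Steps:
m = 824 (m = 2*(-168 + 580) = 2*412 = 824)
Y = 1249 (Y = 569 + 680 = 1249)
m*Y - 852 = 824*1249 - 852 = 1029176 - 852 = 1028324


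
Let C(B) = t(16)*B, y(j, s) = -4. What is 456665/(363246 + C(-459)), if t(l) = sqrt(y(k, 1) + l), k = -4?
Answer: 27646955765/21990854724 + 23289915*sqrt(3)/7330284908 ≈ 1.2627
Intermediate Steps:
t(l) = sqrt(-4 + l)
C(B) = 2*B*sqrt(3) (C(B) = sqrt(-4 + 16)*B = sqrt(12)*B = (2*sqrt(3))*B = 2*B*sqrt(3))
456665/(363246 + C(-459)) = 456665/(363246 + 2*(-459)*sqrt(3)) = 456665/(363246 - 918*sqrt(3))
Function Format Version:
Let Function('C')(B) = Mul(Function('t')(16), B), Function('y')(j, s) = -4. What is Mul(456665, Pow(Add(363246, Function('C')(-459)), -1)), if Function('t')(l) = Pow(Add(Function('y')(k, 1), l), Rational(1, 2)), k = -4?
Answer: Add(Rational(27646955765, 21990854724), Mul(Rational(23289915, 7330284908), Pow(3, Rational(1, 2)))) ≈ 1.2627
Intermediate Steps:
Function('t')(l) = Pow(Add(-4, l), Rational(1, 2))
Function('C')(B) = Mul(2, B, Pow(3, Rational(1, 2))) (Function('C')(B) = Mul(Pow(Add(-4, 16), Rational(1, 2)), B) = Mul(Pow(12, Rational(1, 2)), B) = Mul(Mul(2, Pow(3, Rational(1, 2))), B) = Mul(2, B, Pow(3, Rational(1, 2))))
Mul(456665, Pow(Add(363246, Function('C')(-459)), -1)) = Mul(456665, Pow(Add(363246, Mul(2, -459, Pow(3, Rational(1, 2)))), -1)) = Mul(456665, Pow(Add(363246, Mul(-918, Pow(3, Rational(1, 2)))), -1))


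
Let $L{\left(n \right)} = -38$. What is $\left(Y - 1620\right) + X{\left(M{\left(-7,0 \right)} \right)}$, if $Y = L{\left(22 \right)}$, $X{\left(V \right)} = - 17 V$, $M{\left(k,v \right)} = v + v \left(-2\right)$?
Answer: $-1658$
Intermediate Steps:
$M{\left(k,v \right)} = - v$ ($M{\left(k,v \right)} = v - 2 v = - v$)
$Y = -38$
$\left(Y - 1620\right) + X{\left(M{\left(-7,0 \right)} \right)} = \left(-38 - 1620\right) - 17 \left(\left(-1\right) 0\right) = -1658 - 0 = -1658 + 0 = -1658$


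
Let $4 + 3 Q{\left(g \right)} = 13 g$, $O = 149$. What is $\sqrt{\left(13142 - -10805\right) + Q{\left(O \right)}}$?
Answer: $\frac{\sqrt{221322}}{3} \approx 156.82$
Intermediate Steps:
$Q{\left(g \right)} = - \frac{4}{3} + \frac{13 g}{3}$
$\sqrt{\left(13142 - -10805\right) + Q{\left(O \right)}} = \sqrt{\left(13142 - -10805\right) + \left(- \frac{4}{3} + \frac{13}{3} \cdot 149\right)} = \sqrt{\left(13142 + 10805\right) + \left(- \frac{4}{3} + \frac{1937}{3}\right)} = \sqrt{23947 + \frac{1933}{3}} = \sqrt{\frac{73774}{3}} = \frac{\sqrt{221322}}{3}$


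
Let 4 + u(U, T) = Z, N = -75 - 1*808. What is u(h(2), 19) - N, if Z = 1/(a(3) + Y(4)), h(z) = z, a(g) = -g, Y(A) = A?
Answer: 880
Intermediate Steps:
Z = 1 (Z = 1/(-1*3 + 4) = 1/(-3 + 4) = 1/1 = 1)
N = -883 (N = -75 - 808 = -883)
u(U, T) = -3 (u(U, T) = -4 + 1 = -3)
u(h(2), 19) - N = -3 - 1*(-883) = -3 + 883 = 880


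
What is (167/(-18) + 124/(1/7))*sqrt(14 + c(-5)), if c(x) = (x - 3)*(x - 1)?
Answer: 15457*sqrt(62)/18 ≈ 6761.6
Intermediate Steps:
c(x) = (-1 + x)*(-3 + x) (c(x) = (-3 + x)*(-1 + x) = (-1 + x)*(-3 + x))
(167/(-18) + 124/(1/7))*sqrt(14 + c(-5)) = (167/(-18) + 124/(1/7))*sqrt(14 + (3 + (-5)**2 - 4*(-5))) = (167*(-1/18) + 124/(1/7))*sqrt(14 + (3 + 25 + 20)) = (-167/18 + 124*7)*sqrt(14 + 48) = (-167/18 + 868)*sqrt(62) = 15457*sqrt(62)/18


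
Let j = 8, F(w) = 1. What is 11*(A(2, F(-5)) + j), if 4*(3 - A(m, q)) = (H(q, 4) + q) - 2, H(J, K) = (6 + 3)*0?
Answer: 495/4 ≈ 123.75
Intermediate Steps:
H(J, K) = 0 (H(J, K) = 9*0 = 0)
A(m, q) = 7/2 - q/4 (A(m, q) = 3 - ((0 + q) - 2)/4 = 3 - (q - 2)/4 = 3 - (-2 + q)/4 = 3 + (1/2 - q/4) = 7/2 - q/4)
11*(A(2, F(-5)) + j) = 11*((7/2 - 1/4*1) + 8) = 11*((7/2 - 1/4) + 8) = 11*(13/4 + 8) = 11*(45/4) = 495/4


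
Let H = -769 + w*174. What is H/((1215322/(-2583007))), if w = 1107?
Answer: -495547309943/1215322 ≈ -4.0775e+5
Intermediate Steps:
H = 191849 (H = -769 + 1107*174 = -769 + 192618 = 191849)
H/((1215322/(-2583007))) = 191849/((1215322/(-2583007))) = 191849/((1215322*(-1/2583007))) = 191849/(-1215322/2583007) = 191849*(-2583007/1215322) = -495547309943/1215322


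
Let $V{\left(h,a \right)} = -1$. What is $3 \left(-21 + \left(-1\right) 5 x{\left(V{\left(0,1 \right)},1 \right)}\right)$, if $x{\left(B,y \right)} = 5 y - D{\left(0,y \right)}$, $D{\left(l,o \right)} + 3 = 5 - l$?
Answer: $-108$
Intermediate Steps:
$D{\left(l,o \right)} = 2 - l$ ($D{\left(l,o \right)} = -3 - \left(-5 + l\right) = 2 - l$)
$x{\left(B,y \right)} = -2 + 5 y$ ($x{\left(B,y \right)} = 5 y - \left(2 - 0\right) = 5 y - \left(2 + 0\right) = 5 y - 2 = -2 + 5 y$)
$3 \left(-21 + \left(-1\right) 5 x{\left(V{\left(0,1 \right)},1 \right)}\right) = 3 \left(-21 + \left(-1\right) 5 \left(-2 + 5 \cdot 1\right)\right) = 3 \left(-21 - 5 \left(-2 + 5\right)\right) = 3 \left(-21 - 15\right) = 3 \left(-36\right) = -108$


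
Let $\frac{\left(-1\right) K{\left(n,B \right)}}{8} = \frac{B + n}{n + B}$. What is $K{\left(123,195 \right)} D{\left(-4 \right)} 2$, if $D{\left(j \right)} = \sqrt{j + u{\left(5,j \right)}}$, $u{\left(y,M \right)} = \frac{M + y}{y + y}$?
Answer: $- \frac{8 i \sqrt{390}}{5} \approx - 31.597 i$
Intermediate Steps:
$u{\left(y,M \right)} = \frac{M + y}{2 y}$
$D{\left(j \right)} = \sqrt{\frac{1}{2} + \frac{11 j}{10}}$ ($D{\left(j \right)} = \sqrt{j + \frac{j + 5}{2 \cdot 5}} = \sqrt{j + \frac{1}{2} \cdot \frac{1}{5} \left(5 + j\right)} = \sqrt{j + \left(\frac{1}{2} + \frac{j}{10}\right)} = \sqrt{\frac{1}{2} + \frac{11 j}{10}}$)
$K{\left(n,B \right)} = -8$ ($K{\left(n,B \right)} = - 8 \frac{B + n}{n + B} = - 8 \frac{B + n}{B + n} = \left(-8\right) 1 = -8$)
$K{\left(123,195 \right)} D{\left(-4 \right)} 2 = - 8 \frac{\sqrt{50 + 110 \left(-4\right)}}{10} \cdot 2 = - 8 \frac{\sqrt{50 - 440}}{10} \cdot 2 = - 8 \frac{\sqrt{-390}}{10} \cdot 2 = - 8 \frac{i \sqrt{390}}{10} \cdot 2 = - 8 \frac{i \sqrt{390}}{5} = - \frac{8 i \sqrt{390}}{5}$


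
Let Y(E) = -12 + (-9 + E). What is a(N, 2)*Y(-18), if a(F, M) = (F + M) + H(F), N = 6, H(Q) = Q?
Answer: -546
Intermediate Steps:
Y(E) = -21 + E
a(F, M) = M + 2*F (a(F, M) = (F + M) + F = M + 2*F)
a(N, 2)*Y(-18) = (2 + 2*6)*(-21 - 18) = (2 + 12)*(-39) = 14*(-39) = -546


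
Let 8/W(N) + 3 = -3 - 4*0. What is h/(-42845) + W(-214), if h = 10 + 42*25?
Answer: -34912/25707 ≈ -1.3581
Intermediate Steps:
W(N) = -4/3 (W(N) = 8/(-3 + (-3 - 4*0)) = 8/(-3 + (-3 + 0)) = 8/(-3 - 3) = 8/(-6) = 8*(-⅙) = -4/3)
h = 1060 (h = 10 + 1050 = 1060)
h/(-42845) + W(-214) = 1060/(-42845) - 4/3 = 1060*(-1/42845) - 4/3 = -212/8569 - 4/3 = -34912/25707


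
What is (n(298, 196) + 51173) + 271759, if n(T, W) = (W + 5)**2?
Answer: 363333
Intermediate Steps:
n(T, W) = (5 + W)**2
(n(298, 196) + 51173) + 271759 = ((5 + 196)**2 + 51173) + 271759 = (201**2 + 51173) + 271759 = (40401 + 51173) + 271759 = 91574 + 271759 = 363333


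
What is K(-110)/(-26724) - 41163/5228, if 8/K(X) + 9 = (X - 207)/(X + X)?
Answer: -457339334669/58085709684 ≈ -7.8735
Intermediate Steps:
K(X) = 8/(-9 + (-207 + X)/(2*X)) (K(X) = 8/(-9 + (X - 207)/(X + X)) = 8/(-9 + (-207 + X)/((2*X))) = 8/(-9 + (-207 + X)*(1/(2*X))) = 8/(-9 + (-207 + X)/(2*X)))
K(-110)/(-26724) - 41163/5228 = -16*(-110)/(207 + 17*(-110))/(-26724) - 41163/5228 = -16*(-110)/(207 - 1870)*(-1/26724) - 41163*1/5228 = -16*(-110)/(-1663)*(-1/26724) - 41163/5228 = -16*(-110)*(-1/1663)*(-1/26724) - 41163/5228 = -1760/1663*(-1/26724) - 41163/5228 = 440/11110503 - 41163/5228 = -457339334669/58085709684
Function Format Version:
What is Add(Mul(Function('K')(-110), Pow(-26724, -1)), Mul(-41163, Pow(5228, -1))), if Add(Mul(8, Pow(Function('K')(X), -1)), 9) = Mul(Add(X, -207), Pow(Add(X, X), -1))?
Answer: Rational(-457339334669, 58085709684) ≈ -7.8735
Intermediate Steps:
Function('K')(X) = Mul(8, Pow(Add(-9, Mul(Rational(1, 2), Pow(X, -1), Add(-207, X))), -1)) (Function('K')(X) = Mul(8, Pow(Add(-9, Mul(Add(X, -207), Pow(Add(X, X), -1))), -1)) = Mul(8, Pow(Add(-9, Mul(Add(-207, X), Pow(Mul(2, X), -1))), -1)) = Mul(8, Pow(Add(-9, Mul(Add(-207, X), Mul(Rational(1, 2), Pow(X, -1)))), -1)) = Mul(8, Pow(Add(-9, Mul(Rational(1, 2), Pow(X, -1), Add(-207, X))), -1)))
Add(Mul(Function('K')(-110), Pow(-26724, -1)), Mul(-41163, Pow(5228, -1))) = Add(Mul(Mul(-16, -110, Pow(Add(207, Mul(17, -110)), -1)), Pow(-26724, -1)), Mul(-41163, Pow(5228, -1))) = Add(Mul(Mul(-16, -110, Pow(Add(207, -1870), -1)), Rational(-1, 26724)), Mul(-41163, Rational(1, 5228))) = Add(Mul(Mul(-16, -110, Pow(-1663, -1)), Rational(-1, 26724)), Rational(-41163, 5228)) = Add(Mul(Mul(-16, -110, Rational(-1, 1663)), Rational(-1, 26724)), Rational(-41163, 5228)) = Add(Mul(Rational(-1760, 1663), Rational(-1, 26724)), Rational(-41163, 5228)) = Add(Rational(440, 11110503), Rational(-41163, 5228)) = Rational(-457339334669, 58085709684)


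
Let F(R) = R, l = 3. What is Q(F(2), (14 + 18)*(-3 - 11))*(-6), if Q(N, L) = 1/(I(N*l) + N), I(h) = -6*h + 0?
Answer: 3/17 ≈ 0.17647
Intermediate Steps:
I(h) = -6*h
Q(N, L) = -1/(17*N) (Q(N, L) = 1/(-6*N*3 + N) = 1/(-18*N + N) = 1/(-17*N) = -1/(17*N))
Q(F(2), (14 + 18)*(-3 - 11))*(-6) = -1/17/2*(-6) = -1/17*1/2*(-6) = -1/34*(-6) = 3/17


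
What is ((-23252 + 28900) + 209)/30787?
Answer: 5857/30787 ≈ 0.19024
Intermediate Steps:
((-23252 + 28900) + 209)/30787 = (5648 + 209)*(1/30787) = 5857*(1/30787) = 5857/30787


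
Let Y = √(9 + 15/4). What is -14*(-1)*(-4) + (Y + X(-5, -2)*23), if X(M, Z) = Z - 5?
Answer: -217 + √51/2 ≈ -213.43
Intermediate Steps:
X(M, Z) = -5 + Z
Y = √51/2 (Y = √(9 + 15*(¼)) = √(9 + 15/4) = √(51/4) = √51/2 ≈ 3.5707)
-14*(-1)*(-4) + (Y + X(-5, -2)*23) = -14*(-1)*(-4) + (√51/2 + (-5 - 2)*23) = 14*(-4) + (√51/2 - 7*23) = -56 + (√51/2 - 161) = -56 + (-161 + √51/2) = -217 + √51/2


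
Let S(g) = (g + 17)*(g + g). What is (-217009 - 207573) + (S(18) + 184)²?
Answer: 1660554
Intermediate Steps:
S(g) = 2*g*(17 + g) (S(g) = (17 + g)*(2*g) = 2*g*(17 + g))
(-217009 - 207573) + (S(18) + 184)² = (-217009 - 207573) + (2*18*(17 + 18) + 184)² = -424582 + (2*18*35 + 184)² = -424582 + (1260 + 184)² = -424582 + 1444² = -424582 + 2085136 = 1660554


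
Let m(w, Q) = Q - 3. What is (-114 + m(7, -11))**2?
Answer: 16384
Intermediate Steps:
m(w, Q) = -3 + Q
(-114 + m(7, -11))**2 = (-114 + (-3 - 11))**2 = (-114 - 14)**2 = (-128)**2 = 16384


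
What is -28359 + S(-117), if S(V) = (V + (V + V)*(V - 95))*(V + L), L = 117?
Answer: -28359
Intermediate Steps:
S(V) = (117 + V)*(V + 2*V*(-95 + V)) (S(V) = (V + (V + V)*(V - 95))*(V + 117) = (V + (2*V)*(-95 + V))*(117 + V) = (V + 2*V*(-95 + V))*(117 + V) = (117 + V)*(V + 2*V*(-95 + V)))
-28359 + S(-117) = -28359 - 117*(-22113 + 2*(-117)**2 + 45*(-117)) = -28359 - 117*(-22113 + 2*13689 - 5265) = -28359 - 117*(-22113 + 27378 - 5265) = -28359 - 117*0 = -28359 + 0 = -28359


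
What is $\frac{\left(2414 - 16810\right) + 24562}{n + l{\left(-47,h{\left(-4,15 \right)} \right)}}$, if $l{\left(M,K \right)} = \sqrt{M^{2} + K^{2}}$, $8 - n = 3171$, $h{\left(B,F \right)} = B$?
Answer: $- \frac{16077529}{5001172} - \frac{25415 \sqrt{89}}{5001172} \approx -3.2627$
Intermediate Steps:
$n = -3163$ ($n = 8 - 3171 = -3163$)
$l{\left(M,K \right)} = \sqrt{K^{2} + M^{2}}$
$\frac{\left(2414 - 16810\right) + 24562}{n + l{\left(-47,h{\left(-4,15 \right)} \right)}} = \frac{\left(2414 - 16810\right) + 24562}{-3163 + \sqrt{\left(-4\right)^{2} + \left(-47\right)^{2}}} = \frac{-14396 + 24562}{-3163 + \sqrt{16 + 2209}} = \frac{10166}{-3163 + \sqrt{2225}} = \frac{10166}{-3163 + 5 \sqrt{89}}$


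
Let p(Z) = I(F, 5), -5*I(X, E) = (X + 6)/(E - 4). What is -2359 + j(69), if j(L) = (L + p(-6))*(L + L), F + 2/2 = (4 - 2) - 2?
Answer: 7025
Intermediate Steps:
F = -1 (F = -1 + ((4 - 2) - 2) = -1 + (2 - 2) = -1 + 0 = -1)
I(X, E) = -(6 + X)/(5*(-4 + E)) (I(X, E) = -(X + 6)/(5*(E - 4)) = -(6 + X)/(5*(-4 + E)))
p(Z) = -1 (p(Z) = (-6 - 1*(-1))/(5*(-4 + 5)) = (1/5)*(-6 + 1)/1 = (1/5)*1*(-5) = -1)
j(L) = 2*L*(-1 + L) (j(L) = (L - 1)*(L + L) = (-1 + L)*(2*L) = 2*L*(-1 + L))
-2359 + j(69) = -2359 + 2*69*(-1 + 69) = -2359 + 2*69*68 = -2359 + 9384 = 7025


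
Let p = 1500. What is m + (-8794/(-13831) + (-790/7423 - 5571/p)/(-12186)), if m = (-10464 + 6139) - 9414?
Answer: -8594076885894968359/625553156709000 ≈ -13738.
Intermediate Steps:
m = -13739 (m = -4325 - 9414 = -13739)
m + (-8794/(-13831) + (-790/7423 - 5571/p)/(-12186)) = -13739 + (-8794/(-13831) + (-790/7423 - 5571/1500)/(-12186)) = -13739 + (-8794*(-1/13831) + (-790*1/7423 - 5571*1/1500)*(-1/12186)) = -13739 + (8794/13831 + (-790/7423 - 1857/500)*(-1/12186)) = -13739 + (8794/13831 - 14179511/3711500*(-1/12186)) = -13739 + (8794/13831 + 14179511/45228339000) = -13739 + 397934129982641/625553156709000 = -8594076885894968359/625553156709000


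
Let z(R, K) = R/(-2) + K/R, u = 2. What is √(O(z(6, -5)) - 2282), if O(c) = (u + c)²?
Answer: I*√82031/6 ≈ 47.735*I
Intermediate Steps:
z(R, K) = -R/2 + K/R (z(R, K) = R*(-½) + K/R = -R/2 + K/R)
O(c) = (2 + c)²
√(O(z(6, -5)) - 2282) = √((2 + (-½*6 - 5/6))² - 2282) = √((2 + (-3 - 5*⅙))² - 2282) = √((2 + (-3 - ⅚))² - 2282) = √((2 - 23/6)² - 2282) = √((-11/6)² - 2282) = √(121/36 - 2282) = √(-82031/36) = I*√82031/6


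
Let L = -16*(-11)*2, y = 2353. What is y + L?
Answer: 2705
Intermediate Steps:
L = 352 (L = 176*2 = 352)
y + L = 2353 + 352 = 2705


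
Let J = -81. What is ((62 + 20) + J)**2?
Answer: 1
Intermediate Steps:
((62 + 20) + J)**2 = ((62 + 20) - 81)**2 = (82 - 81)**2 = 1**2 = 1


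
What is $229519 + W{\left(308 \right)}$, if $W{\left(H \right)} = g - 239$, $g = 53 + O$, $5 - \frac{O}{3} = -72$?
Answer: $229564$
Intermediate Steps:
$O = 231$ ($O = 15 - -216 = 15 + 216 = 231$)
$g = 284$ ($g = 53 + 231 = 284$)
$W{\left(H \right)} = 45$ ($W{\left(H \right)} = 284 - 239 = 45$)
$229519 + W{\left(308 \right)} = 229519 + 45 = 229564$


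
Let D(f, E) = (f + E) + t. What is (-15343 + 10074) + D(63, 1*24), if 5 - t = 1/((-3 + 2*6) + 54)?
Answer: -326152/63 ≈ -5177.0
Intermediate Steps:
t = 314/63 (t = 5 - 1/((-3 + 2*6) + 54) = 5 - 1/((-3 + 12) + 54) = 5 - 1/(9 + 54) = 5 - 1/63 = 314/63 ≈ 4.9841)
D(f, E) = 314/63 + E + f (D(f, E) = (f + E) + 314/63 = (E + f) + 314/63 = 314/63 + E + f)
(-15343 + 10074) + D(63, 1*24) = (-15343 + 10074) + (314/63 + 1*24 + 63) = -5269 + (314/63 + 24 + 63) = -5269 + 5795/63 = -326152/63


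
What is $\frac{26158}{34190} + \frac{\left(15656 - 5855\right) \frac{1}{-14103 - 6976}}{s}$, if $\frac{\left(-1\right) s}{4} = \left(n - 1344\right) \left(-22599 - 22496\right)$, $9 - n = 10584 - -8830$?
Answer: $\frac{206366924851280303}{269733357271946620} \approx 0.76508$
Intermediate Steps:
$n = -19405$ ($n = 9 - \left(10584 - -8830\right) = 9 - \left(10584 + 8830\right) = 9 - 19414 = -19405$)
$s = -3742704620$ ($s = - 4 \left(-19405 - 1344\right) \left(-22599 - 22496\right) = - 4 \left(\left(-20749\right) \left(-45095\right)\right) = \left(-4\right) 935676155 = -3742704620$)
$\frac{26158}{34190} + \frac{\left(15656 - 5855\right) \frac{1}{-14103 - 6976}}{s} = \frac{26158}{34190} + \frac{\left(15656 - 5855\right) \frac{1}{-14103 - 6976}}{-3742704620} = 26158 \cdot \frac{1}{34190} + \frac{9801}{-21079} \left(- \frac{1}{3742704620}\right) = \frac{13079}{17095} + 9801 \left(- \frac{1}{21079}\right) \left(- \frac{1}{3742704620}\right) = \frac{13079}{17095} - - \frac{9801}{78892470684980} = \frac{13079}{17095} + \frac{9801}{78892470684980} = \frac{206366924851280303}{269733357271946620}$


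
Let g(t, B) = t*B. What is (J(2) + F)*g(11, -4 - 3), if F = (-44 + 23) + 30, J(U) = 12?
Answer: -1617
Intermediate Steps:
F = 9 (F = -21 + 30 = 9)
g(t, B) = B*t
(J(2) + F)*g(11, -4 - 3) = (12 + 9)*((-4 - 3)*11) = 21*(-7*11) = 21*(-77) = -1617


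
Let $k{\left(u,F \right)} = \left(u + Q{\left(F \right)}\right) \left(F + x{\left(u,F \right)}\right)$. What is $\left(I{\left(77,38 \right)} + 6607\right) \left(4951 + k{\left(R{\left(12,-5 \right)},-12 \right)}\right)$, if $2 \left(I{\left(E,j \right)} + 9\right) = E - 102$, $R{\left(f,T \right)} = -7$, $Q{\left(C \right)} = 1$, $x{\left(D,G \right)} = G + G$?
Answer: $\frac{68054557}{2} \approx 3.4027 \cdot 10^{7}$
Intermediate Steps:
$x{\left(D,G \right)} = 2 G$
$I{\left(E,j \right)} = -60 + \frac{E}{2}$ ($I{\left(E,j \right)} = -9 + \frac{E - 102}{2} = -9 + \frac{-102 + E}{2} = -9 + \left(-51 + \frac{E}{2}\right) = -60 + \frac{E}{2}$)
$k{\left(u,F \right)} = 3 F \left(1 + u\right)$ ($k{\left(u,F \right)} = \left(u + 1\right) \left(F + 2 F\right) = \left(1 + u\right) 3 F = 3 F \left(1 + u\right)$)
$\left(I{\left(77,38 \right)} + 6607\right) \left(4951 + k{\left(R{\left(12,-5 \right)},-12 \right)}\right) = \left(\left(-60 + \frac{1}{2} \cdot 77\right) + 6607\right) \left(4951 + 3 \left(-12\right) \left(1 - 7\right)\right) = \left(\left(-60 + \frac{77}{2}\right) + 6607\right) \left(4951 + 3 \left(-12\right) \left(-6\right)\right) = \left(- \frac{43}{2} + 6607\right) \left(4951 + 216\right) = \frac{13171}{2} \cdot 5167 = \frac{68054557}{2}$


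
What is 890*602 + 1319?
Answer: 537099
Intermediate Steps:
890*602 + 1319 = 535780 + 1319 = 537099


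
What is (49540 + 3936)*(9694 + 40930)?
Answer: 2707169024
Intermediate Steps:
(49540 + 3936)*(9694 + 40930) = 53476*50624 = 2707169024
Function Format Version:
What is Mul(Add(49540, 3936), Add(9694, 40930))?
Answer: 2707169024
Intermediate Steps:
Mul(Add(49540, 3936), Add(9694, 40930)) = Mul(53476, 50624) = 2707169024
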